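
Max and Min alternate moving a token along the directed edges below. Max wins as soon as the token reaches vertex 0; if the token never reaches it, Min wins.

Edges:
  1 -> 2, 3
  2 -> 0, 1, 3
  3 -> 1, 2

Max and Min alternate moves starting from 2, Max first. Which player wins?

Max

Track states (vertex, player-to-move).
A0 = {(0,Max), (0,Min)}
A1: add {(2,Max)}.
(2,Max) ∈ A1 ⇒ Max forces the target.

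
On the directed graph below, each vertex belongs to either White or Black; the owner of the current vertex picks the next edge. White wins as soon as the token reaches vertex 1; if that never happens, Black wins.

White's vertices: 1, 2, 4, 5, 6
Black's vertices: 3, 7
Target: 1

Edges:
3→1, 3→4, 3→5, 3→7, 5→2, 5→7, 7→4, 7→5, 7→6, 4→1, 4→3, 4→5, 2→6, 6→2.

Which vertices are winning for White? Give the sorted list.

1, 4

A0 = {1}
A1: add {4} — 4 (White) has 4→1.
A2 = A1; e.g. 2 (White) has no edge into A1. Fixed point.
White's winning region = {1, 4}.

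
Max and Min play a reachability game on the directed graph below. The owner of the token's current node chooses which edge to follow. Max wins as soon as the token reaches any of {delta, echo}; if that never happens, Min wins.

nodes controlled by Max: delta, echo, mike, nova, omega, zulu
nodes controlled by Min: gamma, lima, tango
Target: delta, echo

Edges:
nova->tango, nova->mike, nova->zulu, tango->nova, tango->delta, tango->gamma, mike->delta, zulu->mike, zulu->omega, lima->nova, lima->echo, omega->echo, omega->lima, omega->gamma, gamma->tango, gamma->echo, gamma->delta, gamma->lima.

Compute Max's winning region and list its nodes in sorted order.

A0 = {delta, echo}
A1: add {mike, omega} — mike (Max) has mike→delta; omega (Max) has omega→echo.
A2: add {nova, zulu} — nova (Max) has nova→mike; zulu (Max) has zulu→mike.
A3: add {lima} — lima (Min): all of {nova, echo} already in.
A4 = A3; e.g. tango (Min) can still go to gamma. Fixed point.
Max's winning region = {delta, echo, lima, mike, nova, omega, zulu}.

delta, echo, lima, mike, nova, omega, zulu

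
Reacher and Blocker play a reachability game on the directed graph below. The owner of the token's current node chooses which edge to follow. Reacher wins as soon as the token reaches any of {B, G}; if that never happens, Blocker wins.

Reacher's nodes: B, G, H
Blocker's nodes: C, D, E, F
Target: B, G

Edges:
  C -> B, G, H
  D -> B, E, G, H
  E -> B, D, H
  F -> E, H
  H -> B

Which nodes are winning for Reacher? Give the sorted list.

B, C, G, H

A0 = {B, G}
A1: add {H} — H (Reacher) has H→B.
A2: add {C} — C (Blocker): all of {B, G, H} already in.
A3 = A2; e.g. D (Blocker) can still go to E. Fixed point.
Reacher's winning region = {B, C, G, H}.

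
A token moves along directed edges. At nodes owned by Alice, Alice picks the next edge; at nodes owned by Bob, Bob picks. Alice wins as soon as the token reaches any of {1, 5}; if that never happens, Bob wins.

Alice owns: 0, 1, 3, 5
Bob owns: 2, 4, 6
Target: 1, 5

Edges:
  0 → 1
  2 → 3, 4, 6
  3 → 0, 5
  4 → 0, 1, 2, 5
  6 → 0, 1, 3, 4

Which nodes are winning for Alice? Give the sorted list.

0, 1, 3, 5

A0 = {1, 5}
A1: add {0, 3} — 0 (Alice) has 0→1; 3 (Alice) has 3→5.
A2 = A1; e.g. 2 (Bob) can still go to 4. Fixed point.
Alice's winning region = {0, 1, 3, 5}.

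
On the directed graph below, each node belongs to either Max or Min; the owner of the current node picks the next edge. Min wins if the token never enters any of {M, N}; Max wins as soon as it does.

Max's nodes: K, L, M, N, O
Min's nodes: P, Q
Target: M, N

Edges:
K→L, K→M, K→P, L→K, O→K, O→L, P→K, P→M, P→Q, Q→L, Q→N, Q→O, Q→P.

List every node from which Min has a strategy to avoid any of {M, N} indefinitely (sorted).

A0 = {M, N}
A1: add {K} — K (Max) has K→M.
A2: add {L, O} — L (Max) has L→K; O (Max) has O→K.
A3 = A2; e.g. P (Min) can still go to Q. Fixed point.
Max's attractor = {K, L, M, N, O}; Min avoids the target exactly from the complement.

P, Q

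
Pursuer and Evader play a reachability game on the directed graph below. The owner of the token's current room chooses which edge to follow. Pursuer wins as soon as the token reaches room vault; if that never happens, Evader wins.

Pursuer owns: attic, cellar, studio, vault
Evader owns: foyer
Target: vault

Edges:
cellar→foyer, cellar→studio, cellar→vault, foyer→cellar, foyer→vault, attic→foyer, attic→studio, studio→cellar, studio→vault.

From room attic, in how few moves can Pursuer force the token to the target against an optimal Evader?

A0 = {vault}
A1: add {cellar, studio} — cellar (Pursuer) has cellar→vault; studio (Pursuer) has studio→vault.
A2: add {attic, foyer} — foyer (Evader): all of {cellar, vault} already in; attic (Pursuer) has attic→studio.
A2 = all vertices. Fixed point.
attic enters the attractor at level 2, so Pursuer can force the target in 2 moves from there.

2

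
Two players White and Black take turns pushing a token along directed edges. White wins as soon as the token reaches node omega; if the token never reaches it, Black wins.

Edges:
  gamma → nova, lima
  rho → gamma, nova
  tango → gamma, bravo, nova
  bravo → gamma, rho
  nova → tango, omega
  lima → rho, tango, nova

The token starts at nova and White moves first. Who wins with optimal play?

White

Track states (vertex, player-to-move).
A0 = {(omega,White), (omega,Black)}
A1: add {(nova,White)}.
(nova,White) ∈ A1 ⇒ White forces the target.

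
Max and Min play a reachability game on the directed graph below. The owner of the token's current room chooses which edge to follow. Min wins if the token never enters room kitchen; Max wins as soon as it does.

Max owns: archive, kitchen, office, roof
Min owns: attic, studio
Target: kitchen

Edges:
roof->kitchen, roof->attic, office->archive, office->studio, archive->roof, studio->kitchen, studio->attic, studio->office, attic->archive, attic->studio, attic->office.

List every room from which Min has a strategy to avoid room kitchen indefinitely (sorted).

A0 = {kitchen}
A1: add {roof} — roof (Max) has roof→kitchen.
A2: add {archive} — archive (Max) has archive→roof.
A3: add {office} — office (Max) has office→archive.
A4 = A3; e.g. studio (Min) can still go to attic. Fixed point.
Max's attractor = {archive, kitchen, office, roof}; Min avoids the target exactly from the complement.

attic, studio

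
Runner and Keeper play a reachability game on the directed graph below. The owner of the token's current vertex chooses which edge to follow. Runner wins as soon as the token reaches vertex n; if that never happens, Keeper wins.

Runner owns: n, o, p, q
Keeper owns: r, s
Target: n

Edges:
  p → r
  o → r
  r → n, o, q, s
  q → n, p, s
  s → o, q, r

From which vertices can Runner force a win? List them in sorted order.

A0 = {n}
A1: add {q} — q (Runner) has q→n.
A2 = A1; e.g. o (Runner) has no edge into A1. Fixed point.
Runner's winning region = {n, q}.

n, q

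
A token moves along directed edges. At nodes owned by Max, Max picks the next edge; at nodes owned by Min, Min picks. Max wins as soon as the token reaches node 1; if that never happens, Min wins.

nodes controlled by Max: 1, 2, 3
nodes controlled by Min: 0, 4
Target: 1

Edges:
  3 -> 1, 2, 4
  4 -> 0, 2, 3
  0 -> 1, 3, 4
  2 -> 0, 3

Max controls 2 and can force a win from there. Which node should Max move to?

A0 = {1}
A1: add {3} — 3 (Max) has 3→1.
A2: add {2} — 2 (Max) has 2→3.
A3 = A2; e.g. 0 (Min) can still go to 4. Fixed point.
From 2, successor 3 is in the attractor (rank 1); the other successor 0 is not.

3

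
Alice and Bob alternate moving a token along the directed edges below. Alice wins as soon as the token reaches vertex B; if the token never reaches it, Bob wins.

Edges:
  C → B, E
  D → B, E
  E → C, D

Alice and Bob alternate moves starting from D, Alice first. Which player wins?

Alice

Track states (vertex, player-to-move).
A0 = {(B,Alice), (B,Bob)}
A1: add {(C,Alice), (D,Alice)}.
(D,Alice) ∈ A1 ⇒ Alice forces the target.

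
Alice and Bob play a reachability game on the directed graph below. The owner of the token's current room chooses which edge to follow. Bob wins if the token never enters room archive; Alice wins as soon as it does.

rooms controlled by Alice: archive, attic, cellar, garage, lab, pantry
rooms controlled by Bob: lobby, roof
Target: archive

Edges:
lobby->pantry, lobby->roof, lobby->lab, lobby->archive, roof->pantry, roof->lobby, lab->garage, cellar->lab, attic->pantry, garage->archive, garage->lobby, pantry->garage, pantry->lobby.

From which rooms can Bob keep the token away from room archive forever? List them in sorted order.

lobby, roof

A0 = {archive}
A1: add {garage} — garage (Alice) has garage→archive.
A2: add {lab, pantry} — pantry (Alice) has pantry→garage; lab (Alice) has lab→garage.
A3: add {attic, cellar} — cellar (Alice) has cellar→lab; attic (Alice) has attic→pantry.
A4 = A3; e.g. roof (Bob) can still go to lobby. Fixed point.
Alice's attractor = {archive, attic, cellar, garage, lab, pantry}; Bob avoids the target exactly from the complement.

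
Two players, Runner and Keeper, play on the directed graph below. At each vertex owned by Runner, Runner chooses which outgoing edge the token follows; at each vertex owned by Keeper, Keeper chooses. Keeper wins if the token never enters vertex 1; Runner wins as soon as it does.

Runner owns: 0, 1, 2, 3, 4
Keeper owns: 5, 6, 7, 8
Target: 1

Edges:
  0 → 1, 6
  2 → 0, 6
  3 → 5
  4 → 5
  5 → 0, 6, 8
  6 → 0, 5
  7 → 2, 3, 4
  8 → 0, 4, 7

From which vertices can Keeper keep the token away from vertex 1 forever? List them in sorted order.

A0 = {1}
A1: add {0} — 0 (Runner) has 0→1.
A2: add {2} — 2 (Runner) has 2→0.
A3 = A2; e.g. 3 (Runner) has no edge into A2. Fixed point.
Runner's attractor = {0, 1, 2}; Keeper avoids the target exactly from the complement.

3, 4, 5, 6, 7, 8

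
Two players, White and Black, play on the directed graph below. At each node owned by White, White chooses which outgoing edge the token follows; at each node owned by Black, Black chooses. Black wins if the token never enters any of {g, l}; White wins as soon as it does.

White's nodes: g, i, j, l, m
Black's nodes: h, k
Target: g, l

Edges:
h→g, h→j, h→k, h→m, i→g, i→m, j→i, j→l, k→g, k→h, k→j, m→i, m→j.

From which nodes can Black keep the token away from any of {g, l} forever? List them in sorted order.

A0 = {g, l}
A1: add {i, j} — i (White) has i→g; j (White) has j→l.
A2: add {m} — m (White) has m→i.
A3 = A2; e.g. h (Black) can still go to k. Fixed point.
White's attractor = {g, i, j, l, m}; Black avoids the target exactly from the complement.

h, k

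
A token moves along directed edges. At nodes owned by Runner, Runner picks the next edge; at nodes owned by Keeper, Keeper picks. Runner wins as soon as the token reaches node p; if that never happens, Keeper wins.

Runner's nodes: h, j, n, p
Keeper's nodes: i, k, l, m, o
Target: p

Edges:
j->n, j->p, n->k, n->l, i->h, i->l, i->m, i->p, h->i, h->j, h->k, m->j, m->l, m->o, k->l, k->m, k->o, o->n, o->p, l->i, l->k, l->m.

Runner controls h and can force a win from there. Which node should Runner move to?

A0 = {p}
A1: add {j} — j (Runner) has j→p.
A2: add {h} — h (Runner) has h→j.
A3 = A2; e.g. i (Keeper) can still go to l. Fixed point.
From h, successor j is in the attractor (rank 1); the other successors i, k are not.

j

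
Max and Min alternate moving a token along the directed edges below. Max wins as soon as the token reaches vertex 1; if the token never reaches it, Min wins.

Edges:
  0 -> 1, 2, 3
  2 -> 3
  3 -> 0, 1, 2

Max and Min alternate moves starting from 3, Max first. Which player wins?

Track states (vertex, player-to-move).
A0 = {(1,Max), (1,Min)}
A1: add {(0,Max), (3,Max)}.
(3,Max) ∈ A1 ⇒ Max forces the target.

Max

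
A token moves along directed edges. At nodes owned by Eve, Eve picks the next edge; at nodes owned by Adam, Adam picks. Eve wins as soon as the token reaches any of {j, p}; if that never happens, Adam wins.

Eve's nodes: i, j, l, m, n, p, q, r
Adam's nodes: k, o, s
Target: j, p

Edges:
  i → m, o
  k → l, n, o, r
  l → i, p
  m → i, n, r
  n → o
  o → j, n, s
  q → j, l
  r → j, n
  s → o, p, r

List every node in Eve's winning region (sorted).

A0 = {j, p}
A1: add {l, q, r} — l (Eve) has l→p; q (Eve) has q→j; r (Eve) has r→j.
A2: add {m} — m (Eve) has m→r.
A3: add {i} — i (Eve) has i→m.
A4 = A3; e.g. k (Adam) can still go to n. Fixed point.
Eve's winning region = {i, j, l, m, p, q, r}.

i, j, l, m, p, q, r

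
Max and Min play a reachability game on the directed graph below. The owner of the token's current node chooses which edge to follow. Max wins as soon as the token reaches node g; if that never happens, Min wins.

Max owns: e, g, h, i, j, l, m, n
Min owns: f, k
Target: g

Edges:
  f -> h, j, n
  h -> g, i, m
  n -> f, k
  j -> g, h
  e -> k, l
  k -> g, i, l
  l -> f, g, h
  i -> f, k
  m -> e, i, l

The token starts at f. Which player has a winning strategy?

A0 = {g}
A1: add {h, j, l} — h (Max) has h→g; j (Max) has j→g; l (Max) has l→g.
A2: add {e, m} — e (Max) has e→l; m (Max) has m→l.
A3 = A2; e.g. f (Min) can still go to n. Fixed point.
f never enters the attractor, so Min can avoid the target forever.

Min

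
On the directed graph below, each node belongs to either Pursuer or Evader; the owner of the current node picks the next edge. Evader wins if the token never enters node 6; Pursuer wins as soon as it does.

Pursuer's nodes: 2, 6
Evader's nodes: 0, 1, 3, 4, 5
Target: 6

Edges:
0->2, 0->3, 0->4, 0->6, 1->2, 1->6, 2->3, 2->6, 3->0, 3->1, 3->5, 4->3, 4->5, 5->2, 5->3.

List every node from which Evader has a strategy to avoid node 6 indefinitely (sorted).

0, 3, 4, 5

A0 = {6}
A1: add {2} — 2 (Pursuer) has 2→6.
A2: add {1} — 1 (Evader): all of {2, 6} already in.
A3 = A2; e.g. 0 (Evader) can still go to 3. Fixed point.
Pursuer's attractor = {1, 2, 6}; Evader avoids the target exactly from the complement.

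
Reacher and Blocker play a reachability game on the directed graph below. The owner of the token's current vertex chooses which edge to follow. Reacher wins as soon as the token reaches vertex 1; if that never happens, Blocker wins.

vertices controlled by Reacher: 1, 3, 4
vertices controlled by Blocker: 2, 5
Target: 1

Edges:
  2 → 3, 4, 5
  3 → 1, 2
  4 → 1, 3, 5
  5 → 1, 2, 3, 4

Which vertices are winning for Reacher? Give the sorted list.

1, 3, 4

A0 = {1}
A1: add {3, 4} — 3 (Reacher) has 3→1; 4 (Reacher) has 4→1.
A2 = A1; e.g. 2 (Blocker) can still go to 5. Fixed point.
Reacher's winning region = {1, 3, 4}.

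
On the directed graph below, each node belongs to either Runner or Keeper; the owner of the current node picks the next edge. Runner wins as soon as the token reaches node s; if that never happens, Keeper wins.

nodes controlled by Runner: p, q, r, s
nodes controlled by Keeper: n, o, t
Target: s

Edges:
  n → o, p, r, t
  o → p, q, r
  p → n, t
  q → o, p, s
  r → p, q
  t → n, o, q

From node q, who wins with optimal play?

Runner

A0 = {s}
A1: add {q} — q (Runner) has q→s.
q ∈ A1, so Runner can force the target.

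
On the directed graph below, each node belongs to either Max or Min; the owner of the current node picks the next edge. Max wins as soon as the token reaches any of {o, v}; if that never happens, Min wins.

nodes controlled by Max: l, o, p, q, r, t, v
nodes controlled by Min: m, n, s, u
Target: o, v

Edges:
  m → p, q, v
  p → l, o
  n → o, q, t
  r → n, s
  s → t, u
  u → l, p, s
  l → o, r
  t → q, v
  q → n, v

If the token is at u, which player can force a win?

Min

A0 = {o, v}
A1: add {l, p, q, t} — l (Max) has l→o; p (Max) has p→o; q (Max) has q→v; t (Max) has t→v.
A2: add {m, n} — m (Min): all of {p, q, v} already in; n (Min): all of {o, q, t} already in.
A3: add {r} — r (Max) has r→n.
A4 = A3; e.g. s (Min) can still go to u. Fixed point.
u never enters the attractor, so Min can avoid the target forever.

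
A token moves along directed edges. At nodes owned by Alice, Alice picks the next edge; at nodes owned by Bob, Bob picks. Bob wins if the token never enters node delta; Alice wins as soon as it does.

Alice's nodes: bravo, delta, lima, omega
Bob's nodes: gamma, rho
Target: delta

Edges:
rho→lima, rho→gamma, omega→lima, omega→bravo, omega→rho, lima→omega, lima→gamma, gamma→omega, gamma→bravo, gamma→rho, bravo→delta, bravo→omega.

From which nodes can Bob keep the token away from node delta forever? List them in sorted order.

gamma, rho

A0 = {delta}
A1: add {bravo} — bravo (Alice) has bravo→delta.
A2: add {omega} — omega (Alice) has omega→bravo.
A3: add {lima} — lima (Alice) has lima→omega.
A4 = A3; e.g. rho (Bob) can still go to gamma. Fixed point.
Alice's attractor = {bravo, delta, lima, omega}; Bob avoids the target exactly from the complement.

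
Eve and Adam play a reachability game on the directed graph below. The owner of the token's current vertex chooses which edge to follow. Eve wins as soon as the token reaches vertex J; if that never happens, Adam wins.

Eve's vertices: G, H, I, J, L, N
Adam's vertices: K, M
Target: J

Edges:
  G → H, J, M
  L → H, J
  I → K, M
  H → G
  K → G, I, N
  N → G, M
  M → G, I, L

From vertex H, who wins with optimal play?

A0 = {J}
A1: add {G, L} — G (Eve) has G→J; L (Eve) has L→J.
A2: add {H, N} — H (Eve) has H→G; N (Eve) has N→G.
A3 = A2; e.g. I (Eve) has no edge into A2. Fixed point.
H ∈ A2, so Eve can force the target.

Eve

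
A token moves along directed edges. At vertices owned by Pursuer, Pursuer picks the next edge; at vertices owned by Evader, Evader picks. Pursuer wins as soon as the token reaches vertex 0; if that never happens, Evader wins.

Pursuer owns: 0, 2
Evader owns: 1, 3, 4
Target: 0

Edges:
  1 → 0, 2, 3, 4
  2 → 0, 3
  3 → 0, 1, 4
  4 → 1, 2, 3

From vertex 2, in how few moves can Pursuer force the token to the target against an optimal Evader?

1

A0 = {0}
A1: add {2} — 2 (Pursuer) has 2→0.
A2 = A1; e.g. 1 (Evader) can still go to 3. Fixed point.
2 enters the attractor at level 1, so Pursuer can force the target in 1 move from there.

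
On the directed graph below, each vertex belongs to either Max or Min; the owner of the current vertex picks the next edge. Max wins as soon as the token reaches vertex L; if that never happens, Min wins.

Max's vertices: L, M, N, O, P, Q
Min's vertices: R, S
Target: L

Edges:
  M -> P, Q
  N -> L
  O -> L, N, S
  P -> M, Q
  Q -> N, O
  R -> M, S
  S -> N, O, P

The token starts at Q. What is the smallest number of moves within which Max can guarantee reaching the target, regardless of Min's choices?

2

A0 = {L}
A1: add {N, O} — N (Max) has N→L; O (Max) has O→L.
A2: add {Q} — Q (Max) has Q→N.
Q enters the attractor at level 2, so Max can force the target in 2 moves from there.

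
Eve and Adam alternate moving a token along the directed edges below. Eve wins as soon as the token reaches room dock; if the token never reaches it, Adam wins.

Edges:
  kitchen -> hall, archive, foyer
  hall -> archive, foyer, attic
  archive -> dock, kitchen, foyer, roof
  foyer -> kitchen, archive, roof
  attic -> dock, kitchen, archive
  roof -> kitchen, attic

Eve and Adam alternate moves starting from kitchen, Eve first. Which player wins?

Track states (vertex, player-to-move).
A0 = {(dock,Eve), (dock,Adam)}
A1: add {(archive,Eve), (attic,Eve)}.
A2 = A1; e.g. (kitchen,Eve) stays out. (kitchen,Eve) never enters ⇒ Adam avoids the target.

Adam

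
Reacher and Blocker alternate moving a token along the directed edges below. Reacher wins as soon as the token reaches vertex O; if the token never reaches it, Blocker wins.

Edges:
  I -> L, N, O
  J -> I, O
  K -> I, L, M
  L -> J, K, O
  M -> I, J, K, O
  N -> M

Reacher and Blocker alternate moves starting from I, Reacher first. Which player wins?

Reacher

Track states (vertex, player-to-move).
A0 = {(O,Reacher), (O,Blocker)}
A1: add {(I,Reacher), (J,Reacher), (L,Reacher), (M,Reacher)}.
(I,Reacher) ∈ A1 ⇒ Reacher forces the target.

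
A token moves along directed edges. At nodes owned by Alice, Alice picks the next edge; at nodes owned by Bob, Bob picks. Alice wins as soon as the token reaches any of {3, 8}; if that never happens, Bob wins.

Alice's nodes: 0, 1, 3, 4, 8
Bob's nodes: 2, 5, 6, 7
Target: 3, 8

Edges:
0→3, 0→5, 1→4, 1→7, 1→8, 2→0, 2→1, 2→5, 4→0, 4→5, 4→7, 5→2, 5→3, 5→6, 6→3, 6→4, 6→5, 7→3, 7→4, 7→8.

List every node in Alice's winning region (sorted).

A0 = {3, 8}
A1: add {0, 1} — 0 (Alice) has 0→3; 1 (Alice) has 1→8.
A2: add {4} — 4 (Alice) has 4→0.
A3: add {7} — 7 (Bob): all of {3, 4, 8} already in.
A4 = A3; e.g. 2 (Bob) can still go to 5. Fixed point.
Alice's winning region = {0, 1, 3, 4, 7, 8}.

0, 1, 3, 4, 7, 8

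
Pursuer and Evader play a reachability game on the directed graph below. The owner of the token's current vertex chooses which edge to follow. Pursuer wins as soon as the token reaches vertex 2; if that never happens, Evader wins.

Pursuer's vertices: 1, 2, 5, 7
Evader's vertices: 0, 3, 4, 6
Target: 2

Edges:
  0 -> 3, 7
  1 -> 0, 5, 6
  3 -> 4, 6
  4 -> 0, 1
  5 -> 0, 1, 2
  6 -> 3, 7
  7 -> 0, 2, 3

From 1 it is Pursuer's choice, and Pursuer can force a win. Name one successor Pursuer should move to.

A0 = {2}
A1: add {5, 7} — 5 (Pursuer) has 5→2; 7 (Pursuer) has 7→2.
A2: add {1} — 1 (Pursuer) has 1→5.
A3 = A2; e.g. 0 (Evader) can still go to 3. Fixed point.
From 1, successor 5 is in the attractor (rank 1); the other successors 0, 6 are not.

5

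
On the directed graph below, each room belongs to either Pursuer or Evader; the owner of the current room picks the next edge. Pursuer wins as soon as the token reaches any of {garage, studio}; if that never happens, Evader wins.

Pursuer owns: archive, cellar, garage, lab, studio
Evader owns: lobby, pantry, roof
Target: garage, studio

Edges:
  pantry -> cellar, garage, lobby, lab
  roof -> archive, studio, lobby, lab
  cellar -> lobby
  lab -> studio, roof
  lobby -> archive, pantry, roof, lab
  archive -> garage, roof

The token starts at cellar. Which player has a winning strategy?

Evader

A0 = {garage, studio}
A1: add {archive, lab} — archive (Pursuer) has archive→garage; lab (Pursuer) has lab→studio.
A2 = A1; e.g. cellar (Pursuer) has no edge into A1. Fixed point.
cellar never enters the attractor, so Evader can avoid the target forever.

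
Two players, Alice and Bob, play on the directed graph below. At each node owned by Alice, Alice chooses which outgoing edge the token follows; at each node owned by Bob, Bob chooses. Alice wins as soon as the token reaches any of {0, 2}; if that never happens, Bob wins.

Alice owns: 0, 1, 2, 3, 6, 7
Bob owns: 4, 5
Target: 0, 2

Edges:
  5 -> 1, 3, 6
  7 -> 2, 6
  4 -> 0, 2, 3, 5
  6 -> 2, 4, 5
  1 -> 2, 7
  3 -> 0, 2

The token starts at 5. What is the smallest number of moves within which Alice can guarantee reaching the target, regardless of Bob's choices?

A0 = {0, 2}
A1: add {1, 3, 6, 7} — 1 (Alice) has 1→2; 3 (Alice) has 3→0; 6 (Alice) has 6→2; 7 (Alice) has 7→2.
A2: add {5} — 5 (Bob): all of {1, 3, 6} already in.
5 enters the attractor at level 2, so Alice can force the target in 2 moves from there.

2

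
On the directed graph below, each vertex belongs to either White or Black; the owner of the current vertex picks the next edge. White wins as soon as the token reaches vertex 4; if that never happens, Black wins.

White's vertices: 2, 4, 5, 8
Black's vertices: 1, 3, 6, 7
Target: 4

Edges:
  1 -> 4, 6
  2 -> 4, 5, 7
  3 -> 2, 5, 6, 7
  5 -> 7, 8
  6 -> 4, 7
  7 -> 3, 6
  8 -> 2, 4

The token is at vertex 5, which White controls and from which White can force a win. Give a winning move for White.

8

A0 = {4}
A1: add {2, 8} — 2 (White) has 2→4; 8 (White) has 8→4.
A2: add {5} — 5 (White) has 5→8.
A3 = A2; e.g. 1 (Black) can still go to 6. Fixed point.
From 5, successor 8 is in the attractor (rank 1); the other successor 7 is not.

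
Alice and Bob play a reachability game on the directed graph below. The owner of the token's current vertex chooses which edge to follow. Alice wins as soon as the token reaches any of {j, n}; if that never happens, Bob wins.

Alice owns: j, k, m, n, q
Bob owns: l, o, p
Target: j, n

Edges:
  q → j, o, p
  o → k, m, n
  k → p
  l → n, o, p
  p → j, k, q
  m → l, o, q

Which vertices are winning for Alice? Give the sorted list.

A0 = {j, n}
A1: add {q} — q (Alice) has q→j.
A2: add {m} — m (Alice) has m→q.
A3 = A2; e.g. k (Alice) has no edge into A2. Fixed point.
Alice's winning region = {j, m, n, q}.

j, m, n, q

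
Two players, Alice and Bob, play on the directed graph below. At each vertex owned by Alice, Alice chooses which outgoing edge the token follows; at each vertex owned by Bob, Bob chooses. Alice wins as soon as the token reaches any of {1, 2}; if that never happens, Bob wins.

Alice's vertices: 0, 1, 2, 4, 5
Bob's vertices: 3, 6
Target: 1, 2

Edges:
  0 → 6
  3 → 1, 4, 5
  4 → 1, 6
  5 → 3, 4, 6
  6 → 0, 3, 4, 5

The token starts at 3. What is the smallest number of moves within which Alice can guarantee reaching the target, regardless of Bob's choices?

3

A0 = {1, 2}
A1: add {4} — 4 (Alice) has 4→1.
A2: add {5} — 5 (Alice) has 5→4.
A3: add {3} — 3 (Bob): all of {1, 4, 5} already in.
A4 = A3; e.g. 0 (Alice) has no edge into A3. Fixed point.
3 enters the attractor at level 3, so Alice can force the target in 3 moves from there.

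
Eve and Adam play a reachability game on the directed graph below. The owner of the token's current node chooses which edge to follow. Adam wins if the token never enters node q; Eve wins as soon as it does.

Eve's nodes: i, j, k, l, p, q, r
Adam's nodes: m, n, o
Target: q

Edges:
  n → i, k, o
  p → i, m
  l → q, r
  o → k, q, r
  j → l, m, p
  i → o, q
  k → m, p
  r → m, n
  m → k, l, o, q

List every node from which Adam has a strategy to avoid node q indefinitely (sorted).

A0 = {q}
A1: add {i, l} — i (Eve) has i→q; l (Eve) has l→q.
A2: add {j, p} — j (Eve) has j→l; p (Eve) has p→i.
A3: add {k} — k (Eve) has k→p.
A4 = A3; e.g. m (Adam) can still go to o. Fixed point.
Eve's attractor = {i, j, k, l, p, q}; Adam avoids the target exactly from the complement.

m, n, o, r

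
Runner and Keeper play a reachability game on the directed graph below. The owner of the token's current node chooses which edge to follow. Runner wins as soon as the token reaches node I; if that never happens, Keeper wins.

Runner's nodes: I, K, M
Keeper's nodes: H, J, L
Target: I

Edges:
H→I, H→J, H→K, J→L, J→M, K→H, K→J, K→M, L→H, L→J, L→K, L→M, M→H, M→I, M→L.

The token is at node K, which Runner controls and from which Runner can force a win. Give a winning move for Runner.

A0 = {I}
A1: add {M} — M (Runner) has M→I.
A2: add {K} — K (Runner) has K→M.
A3 = A2; e.g. H (Keeper) can still go to J. Fixed point.
From K, successor M is in the attractor (rank 1); the other successors H, J are not.

M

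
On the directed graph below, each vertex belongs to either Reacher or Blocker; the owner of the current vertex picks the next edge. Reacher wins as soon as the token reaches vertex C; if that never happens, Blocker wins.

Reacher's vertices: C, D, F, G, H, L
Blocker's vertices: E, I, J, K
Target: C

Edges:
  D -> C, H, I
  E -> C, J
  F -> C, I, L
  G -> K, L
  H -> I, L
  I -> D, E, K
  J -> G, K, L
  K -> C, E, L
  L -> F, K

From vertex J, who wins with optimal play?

Blocker

A0 = {C}
A1: add {D, F} — D (Reacher) has D→C; F (Reacher) has F→C.
A2: add {L} — L (Reacher) has L→F.
A3: add {G, H} — G (Reacher) has G→L; H (Reacher) has H→L.
A4 = A3; e.g. E (Blocker) can still go to J. Fixed point.
J never enters the attractor, so Blocker can avoid the target forever.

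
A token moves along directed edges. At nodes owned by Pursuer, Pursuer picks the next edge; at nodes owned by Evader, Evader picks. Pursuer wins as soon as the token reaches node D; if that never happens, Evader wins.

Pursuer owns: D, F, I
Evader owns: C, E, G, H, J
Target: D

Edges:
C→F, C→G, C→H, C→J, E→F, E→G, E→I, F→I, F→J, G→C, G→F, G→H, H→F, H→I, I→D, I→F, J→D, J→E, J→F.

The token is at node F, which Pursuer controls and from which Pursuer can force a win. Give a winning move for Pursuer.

I

A0 = {D}
A1: add {I} — I (Pursuer) has I→D.
A2: add {F} — F (Pursuer) has F→I.
A3: add {H} — H (Evader): all of {F, I} already in.
A4 = A3; e.g. C (Evader) can still go to G. Fixed point.
From F, successor I is in the attractor (rank 1); the other successor J is not.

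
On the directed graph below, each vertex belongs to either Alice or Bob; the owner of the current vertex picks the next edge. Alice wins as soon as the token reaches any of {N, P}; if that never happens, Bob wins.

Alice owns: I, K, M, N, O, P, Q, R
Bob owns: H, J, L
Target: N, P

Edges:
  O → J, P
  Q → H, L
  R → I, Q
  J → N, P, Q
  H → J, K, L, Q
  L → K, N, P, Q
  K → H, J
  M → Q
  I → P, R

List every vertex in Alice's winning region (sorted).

I, N, O, P, R

A0 = {N, P}
A1: add {I, O} — I (Alice) has I→P; O (Alice) has O→P.
A2: add {R} — R (Alice) has R→I.
A3 = A2; e.g. H (Bob) can still go to J. Fixed point.
Alice's winning region = {I, N, O, P, R}.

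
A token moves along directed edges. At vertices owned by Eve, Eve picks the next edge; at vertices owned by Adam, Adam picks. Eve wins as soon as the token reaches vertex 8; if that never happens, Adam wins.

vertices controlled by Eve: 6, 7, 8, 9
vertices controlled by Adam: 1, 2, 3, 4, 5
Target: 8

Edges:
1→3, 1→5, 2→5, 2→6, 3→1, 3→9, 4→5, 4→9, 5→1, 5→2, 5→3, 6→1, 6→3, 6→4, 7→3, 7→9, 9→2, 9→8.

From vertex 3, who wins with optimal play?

A0 = {8}
A1: add {9} — 9 (Eve) has 9→8.
A2: add {7} — 7 (Eve) has 7→9.
A3 = A2; e.g. 1 (Adam) can still go to 3. Fixed point.
3 never enters the attractor, so Adam can avoid the target forever.

Adam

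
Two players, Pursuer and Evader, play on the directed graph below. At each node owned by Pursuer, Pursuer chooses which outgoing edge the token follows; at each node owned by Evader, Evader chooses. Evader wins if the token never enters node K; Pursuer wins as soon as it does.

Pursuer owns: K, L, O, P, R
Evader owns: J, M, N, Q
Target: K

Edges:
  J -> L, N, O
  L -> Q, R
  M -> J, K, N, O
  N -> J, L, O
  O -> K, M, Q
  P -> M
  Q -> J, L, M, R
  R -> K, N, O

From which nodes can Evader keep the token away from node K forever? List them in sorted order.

A0 = {K}
A1: add {O, R} — O (Pursuer) has O→K; R (Pursuer) has R→K.
A2: add {L} — L (Pursuer) has L→R.
A3 = A2; e.g. J (Evader) can still go to N. Fixed point.
Pursuer's attractor = {K, L, O, R}; Evader avoids the target exactly from the complement.

J, M, N, P, Q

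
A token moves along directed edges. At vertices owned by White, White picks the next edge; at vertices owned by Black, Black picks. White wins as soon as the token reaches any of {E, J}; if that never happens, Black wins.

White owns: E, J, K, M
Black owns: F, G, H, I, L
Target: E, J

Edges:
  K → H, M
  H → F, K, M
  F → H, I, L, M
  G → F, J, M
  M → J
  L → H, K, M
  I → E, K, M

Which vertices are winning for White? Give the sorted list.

A0 = {E, J}
A1: add {M} — M (White) has M→J.
A2: add {K} — K (White) has K→M.
A3: add {I} — I (Black): all of {E, K, M} already in.
A4 = A3; e.g. F (Black) can still go to H. Fixed point.
White's winning region = {E, I, J, K, M}.

E, I, J, K, M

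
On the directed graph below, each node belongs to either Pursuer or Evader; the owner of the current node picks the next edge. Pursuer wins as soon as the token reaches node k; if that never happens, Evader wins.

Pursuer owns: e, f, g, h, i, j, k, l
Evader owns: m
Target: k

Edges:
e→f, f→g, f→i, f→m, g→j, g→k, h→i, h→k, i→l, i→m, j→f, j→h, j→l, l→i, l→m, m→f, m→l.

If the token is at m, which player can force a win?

Evader

A0 = {k}
A1: add {g, h} — g (Pursuer) has g→k; h (Pursuer) has h→k.
A2: add {f, j} — f (Pursuer) has f→g; j (Pursuer) has j→h.
A3: add {e} — e (Pursuer) has e→f.
A4 = A3; e.g. i (Pursuer) has no edge into A3. Fixed point.
m never enters the attractor, so Evader can avoid the target forever.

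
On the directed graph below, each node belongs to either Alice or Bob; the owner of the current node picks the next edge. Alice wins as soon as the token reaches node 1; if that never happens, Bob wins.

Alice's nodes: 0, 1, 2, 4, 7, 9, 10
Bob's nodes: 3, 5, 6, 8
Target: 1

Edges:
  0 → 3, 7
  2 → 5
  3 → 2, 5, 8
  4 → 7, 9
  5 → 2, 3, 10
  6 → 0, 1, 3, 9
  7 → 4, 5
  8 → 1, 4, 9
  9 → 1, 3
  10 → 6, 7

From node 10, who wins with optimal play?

Alice

A0 = {1}
A1: add {9} — 9 (Alice) has 9→1.
A2: add {4} — 4 (Alice) has 4→9.
A3: add {7, 8} — 7 (Alice) has 7→4; 8 (Bob): all of {1, 4, 9} already in.
A4: add {0, 10} — 0 (Alice) has 0→7; 10 (Alice) has 10→7.
A5 = A4; e.g. 2 (Alice) has no edge into A4. Fixed point.
10 ∈ A4, so Alice can force the target.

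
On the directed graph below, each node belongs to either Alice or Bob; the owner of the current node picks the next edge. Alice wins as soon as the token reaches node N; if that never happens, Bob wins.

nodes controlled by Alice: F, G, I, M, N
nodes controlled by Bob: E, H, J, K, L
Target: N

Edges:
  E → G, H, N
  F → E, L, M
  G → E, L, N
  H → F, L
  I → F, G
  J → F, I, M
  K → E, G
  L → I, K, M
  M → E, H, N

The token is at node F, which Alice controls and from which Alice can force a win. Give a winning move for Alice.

M

A0 = {N}
A1: add {G, M} — G (Alice) has G→N; M (Alice) has M→N.
A2: add {F, I} — F (Alice) has F→M; I (Alice) has I→G.
A3: add {J} — J (Bob): all of {F, I, M} already in.
A4 = A3; e.g. E (Bob) can still go to H. Fixed point.
From F, successor M is in the attractor (rank 1); the other successors E, L are not.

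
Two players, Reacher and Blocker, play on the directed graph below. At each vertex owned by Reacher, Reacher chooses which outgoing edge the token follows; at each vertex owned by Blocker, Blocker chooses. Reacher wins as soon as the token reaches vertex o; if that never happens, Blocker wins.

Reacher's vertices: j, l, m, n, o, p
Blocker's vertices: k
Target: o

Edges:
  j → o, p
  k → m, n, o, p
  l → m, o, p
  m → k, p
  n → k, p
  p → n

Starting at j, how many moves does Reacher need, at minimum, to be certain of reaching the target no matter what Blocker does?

A0 = {o}
A1: add {j, l} — j (Reacher) has j→o; l (Reacher) has l→o.
A2 = A1; e.g. k (Blocker) can still go to m. Fixed point.
j enters the attractor at level 1, so Reacher can force the target in 1 move from there.

1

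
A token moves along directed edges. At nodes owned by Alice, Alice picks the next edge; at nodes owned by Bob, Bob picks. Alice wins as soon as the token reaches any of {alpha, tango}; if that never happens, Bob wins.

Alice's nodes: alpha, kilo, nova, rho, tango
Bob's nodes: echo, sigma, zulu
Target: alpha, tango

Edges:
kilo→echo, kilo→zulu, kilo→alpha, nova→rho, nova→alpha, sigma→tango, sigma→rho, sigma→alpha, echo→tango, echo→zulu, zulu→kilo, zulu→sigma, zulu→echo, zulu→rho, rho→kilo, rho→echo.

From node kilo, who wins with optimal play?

A0 = {alpha, tango}
A1: add {kilo, nova} — kilo (Alice) has kilo→alpha; nova (Alice) has nova→alpha.
kilo ∈ A1, so Alice can force the target.

Alice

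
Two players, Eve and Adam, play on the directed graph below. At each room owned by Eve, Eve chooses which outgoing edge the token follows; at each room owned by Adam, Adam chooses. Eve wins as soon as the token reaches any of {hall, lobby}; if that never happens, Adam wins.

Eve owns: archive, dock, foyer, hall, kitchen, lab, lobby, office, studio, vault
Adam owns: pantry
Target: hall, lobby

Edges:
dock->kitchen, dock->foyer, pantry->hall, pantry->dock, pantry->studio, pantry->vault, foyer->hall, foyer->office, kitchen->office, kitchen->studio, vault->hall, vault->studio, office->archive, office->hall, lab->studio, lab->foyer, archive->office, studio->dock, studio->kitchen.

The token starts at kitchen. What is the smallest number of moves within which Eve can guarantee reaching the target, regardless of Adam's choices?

A0 = {hall, lobby}
A1: add {foyer, office, vault} — office (Eve) has office→hall; foyer (Eve) has foyer→hall; vault (Eve) has vault→hall.
A2: add {archive, dock, kitchen, lab} — archive (Eve) has archive→office; dock (Eve) has dock→foyer; lab (Eve) has lab→foyer; kitchen (Eve) has kitchen→office.
kitchen enters the attractor at level 2, so Eve can force the target in 2 moves from there.

2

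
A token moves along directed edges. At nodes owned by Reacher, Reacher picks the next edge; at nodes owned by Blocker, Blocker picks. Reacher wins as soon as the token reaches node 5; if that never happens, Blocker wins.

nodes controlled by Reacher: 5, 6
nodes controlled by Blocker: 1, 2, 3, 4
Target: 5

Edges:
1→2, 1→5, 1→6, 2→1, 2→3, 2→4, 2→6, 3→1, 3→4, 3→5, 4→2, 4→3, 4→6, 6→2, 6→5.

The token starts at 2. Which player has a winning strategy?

Blocker

A0 = {5}
A1: add {6} — 6 (Reacher) has 6→5.
A2 = A1; e.g. 1 (Blocker) can still go to 2. Fixed point.
2 never enters the attractor, so Blocker can avoid the target forever.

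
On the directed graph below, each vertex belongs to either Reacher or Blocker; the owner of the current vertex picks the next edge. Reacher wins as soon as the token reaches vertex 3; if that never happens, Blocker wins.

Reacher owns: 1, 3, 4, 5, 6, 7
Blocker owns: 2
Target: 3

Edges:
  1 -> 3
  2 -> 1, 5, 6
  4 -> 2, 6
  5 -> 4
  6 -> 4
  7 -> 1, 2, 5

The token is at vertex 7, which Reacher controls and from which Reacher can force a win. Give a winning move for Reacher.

A0 = {3}
A1: add {1} — 1 (Reacher) has 1→3.
A2: add {7} — 7 (Reacher) has 7→1.
A3 = A2; e.g. 2 (Blocker) can still go to 5. Fixed point.
From 7, successor 1 is in the attractor (rank 1); the other successors 2, 5 are not.

1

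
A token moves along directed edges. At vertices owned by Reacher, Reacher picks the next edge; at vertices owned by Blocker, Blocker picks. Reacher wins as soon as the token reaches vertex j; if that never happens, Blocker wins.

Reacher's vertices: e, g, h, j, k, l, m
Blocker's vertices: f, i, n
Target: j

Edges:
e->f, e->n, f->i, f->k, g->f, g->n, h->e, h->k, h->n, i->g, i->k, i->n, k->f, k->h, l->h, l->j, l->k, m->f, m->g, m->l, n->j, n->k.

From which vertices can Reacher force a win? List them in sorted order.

j, l, m

A0 = {j}
A1: add {l} — l (Reacher) has l→j.
A2: add {m} — m (Reacher) has m→l.
A3 = A2; e.g. e (Reacher) has no edge into A2. Fixed point.
Reacher's winning region = {j, l, m}.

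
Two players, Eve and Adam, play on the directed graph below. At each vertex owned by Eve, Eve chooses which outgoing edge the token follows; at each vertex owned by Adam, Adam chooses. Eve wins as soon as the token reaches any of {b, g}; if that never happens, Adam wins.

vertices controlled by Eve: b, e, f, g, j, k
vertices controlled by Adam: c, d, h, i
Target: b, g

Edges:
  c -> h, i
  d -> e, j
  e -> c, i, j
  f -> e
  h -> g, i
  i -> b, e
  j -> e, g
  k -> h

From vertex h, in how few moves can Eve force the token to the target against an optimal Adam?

A0 = {b, g}
A1: add {j} — j (Eve) has j→g.
A2: add {e} — e (Eve) has e→j.
A3: add {d, f, i} — d (Adam): all of {e, j} already in; f (Eve) has f→e; i (Adam): all of {b, e} already in.
A4: add {h} — h (Adam): all of {g, i} already in.
h enters the attractor at level 4, so Eve can force the target in 4 moves from there.

4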